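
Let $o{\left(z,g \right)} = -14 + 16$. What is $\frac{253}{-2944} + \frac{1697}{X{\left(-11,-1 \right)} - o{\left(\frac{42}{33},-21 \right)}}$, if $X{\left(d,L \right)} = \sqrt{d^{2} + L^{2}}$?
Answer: $\frac{216567}{7552} + \frac{1697 \sqrt{122}}{118} \approx 187.52$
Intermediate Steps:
$o{\left(z,g \right)} = 2$
$X{\left(d,L \right)} = \sqrt{L^{2} + d^{2}}$
$\frac{253}{-2944} + \frac{1697}{X{\left(-11,-1 \right)} - o{\left(\frac{42}{33},-21 \right)}} = \frac{253}{-2944} + \frac{1697}{\sqrt{\left(-1\right)^{2} + \left(-11\right)^{2}} - 2} = 253 \left(- \frac{1}{2944}\right) + \frac{1697}{\sqrt{1 + 121} - 2} = - \frac{11}{128} + \frac{1697}{\sqrt{122} - 2} = - \frac{11}{128} + \frac{1697}{-2 + \sqrt{122}}$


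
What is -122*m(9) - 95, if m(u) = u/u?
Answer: -217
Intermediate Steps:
m(u) = 1
-122*m(9) - 95 = -122*1 - 95 = -122 - 95 = -217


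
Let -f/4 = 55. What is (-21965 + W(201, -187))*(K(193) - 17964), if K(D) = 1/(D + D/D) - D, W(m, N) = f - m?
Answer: 39426861201/97 ≈ 4.0646e+8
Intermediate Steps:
f = -220 (f = -4*55 = -220)
W(m, N) = -220 - m
K(D) = 1/(1 + D) - D (K(D) = 1/(D + 1) - D = 1/(1 + D) - D)
(-21965 + W(201, -187))*(K(193) - 17964) = (-21965 + (-220 - 1*201))*((1 - 1*193 - 1*193²)/(1 + 193) - 17964) = (-21965 + (-220 - 201))*((1 - 193 - 1*37249)/194 - 17964) = (-21965 - 421)*((1 - 193 - 37249)/194 - 17964) = -22386*((1/194)*(-37441) - 17964) = -22386*(-37441/194 - 17964) = -22386*(-3522457/194) = 39426861201/97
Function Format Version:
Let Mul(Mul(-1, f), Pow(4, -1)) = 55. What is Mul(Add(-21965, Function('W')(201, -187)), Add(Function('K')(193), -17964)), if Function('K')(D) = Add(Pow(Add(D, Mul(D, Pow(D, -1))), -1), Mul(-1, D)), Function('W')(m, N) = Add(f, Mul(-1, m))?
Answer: Rational(39426861201, 97) ≈ 4.0646e+8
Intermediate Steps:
f = -220 (f = Mul(-4, 55) = -220)
Function('W')(m, N) = Add(-220, Mul(-1, m))
Function('K')(D) = Add(Pow(Add(1, D), -1), Mul(-1, D)) (Function('K')(D) = Add(Pow(Add(D, 1), -1), Mul(-1, D)) = Add(Pow(Add(1, D), -1), Mul(-1, D)))
Mul(Add(-21965, Function('W')(201, -187)), Add(Function('K')(193), -17964)) = Mul(Add(-21965, Add(-220, Mul(-1, 201))), Add(Mul(Pow(Add(1, 193), -1), Add(1, Mul(-1, 193), Mul(-1, Pow(193, 2)))), -17964)) = Mul(Add(-21965, Add(-220, -201)), Add(Mul(Pow(194, -1), Add(1, -193, Mul(-1, 37249))), -17964)) = Mul(Add(-21965, -421), Add(Mul(Rational(1, 194), Add(1, -193, -37249)), -17964)) = Mul(-22386, Add(Mul(Rational(1, 194), -37441), -17964)) = Mul(-22386, Add(Rational(-37441, 194), -17964)) = Mul(-22386, Rational(-3522457, 194)) = Rational(39426861201, 97)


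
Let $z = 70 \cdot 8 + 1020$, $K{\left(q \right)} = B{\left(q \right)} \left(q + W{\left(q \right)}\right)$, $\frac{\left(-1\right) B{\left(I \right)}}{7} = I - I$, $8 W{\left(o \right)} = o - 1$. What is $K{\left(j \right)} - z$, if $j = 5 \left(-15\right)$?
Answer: $-1580$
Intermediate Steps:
$W{\left(o \right)} = - \frac{1}{8} + \frac{o}{8}$ ($W{\left(o \right)} = \frac{o - 1}{8} = \frac{-1 + o}{8} = - \frac{1}{8} + \frac{o}{8}$)
$B{\left(I \right)} = 0$ ($B{\left(I \right)} = - 7 \left(I - I\right) = \left(-7\right) 0 = 0$)
$j = -75$
$K{\left(q \right)} = 0$ ($K{\left(q \right)} = 0 \left(q + \left(- \frac{1}{8} + \frac{q}{8}\right)\right) = 0 \left(- \frac{1}{8} + \frac{9 q}{8}\right) = 0$)
$z = 1580$ ($z = 560 + 1020 = 1580$)
$K{\left(j \right)} - z = 0 - 1580 = -1580$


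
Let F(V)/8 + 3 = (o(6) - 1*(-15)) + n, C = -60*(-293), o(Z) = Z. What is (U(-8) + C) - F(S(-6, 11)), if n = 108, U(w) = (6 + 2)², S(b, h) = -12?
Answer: 16636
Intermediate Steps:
C = 17580
U(w) = 64 (U(w) = 8² = 64)
F(V) = 1008 (F(V) = -24 + 8*((6 - 1*(-15)) + 108) = -24 + 8*((6 + 15) + 108) = -24 + 8*(21 + 108) = -24 + 8*129 = -24 + 1032 = 1008)
(U(-8) + C) - F(S(-6, 11)) = (64 + 17580) - 1*1008 = 17644 - 1008 = 16636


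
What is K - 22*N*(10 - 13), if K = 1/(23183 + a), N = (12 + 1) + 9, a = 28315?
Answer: 74775097/51498 ≈ 1452.0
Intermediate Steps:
N = 22 (N = 13 + 9 = 22)
K = 1/51498 (K = 1/(23183 + 28315) = 1/51498 ≈ 1.9418e-5)
K - 22*N*(10 - 13) = 1/51498 - 22*22*(10 - 13) = 1/51498 - 484*(-3) = 1/51498 - 1*(-1452) = 1/51498 + 1452 = 74775097/51498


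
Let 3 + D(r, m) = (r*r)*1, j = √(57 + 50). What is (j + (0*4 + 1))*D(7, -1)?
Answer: 46 + 46*√107 ≈ 521.83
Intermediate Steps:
j = √107 ≈ 10.344
D(r, m) = -3 + r² (D(r, m) = -3 + (r*r)*1 = -3 + r²*1 = -3 + r²)
(j + (0*4 + 1))*D(7, -1) = (√107 + (0*4 + 1))*(-3 + 7²) = (√107 + (0 + 1))*(-3 + 49) = (√107 + 1)*46 = (1 + √107)*46 = 46 + 46*√107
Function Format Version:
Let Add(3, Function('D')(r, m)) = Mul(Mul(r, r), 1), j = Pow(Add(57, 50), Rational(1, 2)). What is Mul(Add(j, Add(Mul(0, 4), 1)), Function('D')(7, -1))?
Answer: Add(46, Mul(46, Pow(107, Rational(1, 2)))) ≈ 521.83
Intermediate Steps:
j = Pow(107, Rational(1, 2)) ≈ 10.344
Function('D')(r, m) = Add(-3, Pow(r, 2)) (Function('D')(r, m) = Add(-3, Mul(Mul(r, r), 1)) = Add(-3, Mul(Pow(r, 2), 1)) = Add(-3, Pow(r, 2)))
Mul(Add(j, Add(Mul(0, 4), 1)), Function('D')(7, -1)) = Mul(Add(Pow(107, Rational(1, 2)), Add(Mul(0, 4), 1)), Add(-3, Pow(7, 2))) = Mul(Add(Pow(107, Rational(1, 2)), Add(0, 1)), Add(-3, 49)) = Mul(Add(Pow(107, Rational(1, 2)), 1), 46) = Mul(Add(1, Pow(107, Rational(1, 2))), 46) = Add(46, Mul(46, Pow(107, Rational(1, 2))))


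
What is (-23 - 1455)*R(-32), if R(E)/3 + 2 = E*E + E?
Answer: -4389660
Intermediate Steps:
R(E) = -6 + 3*E + 3*E² (R(E) = -6 + 3*(E*E + E) = -6 + 3*(E² + E) = -6 + 3*(E + E²) = -6 + (3*E + 3*E²) = -6 + 3*E + 3*E²)
(-23 - 1455)*R(-32) = (-23 - 1455)*(-6 + 3*(-32) + 3*(-32)²) = -1478*(-6 - 96 + 3*1024) = -1478*(-6 - 96 + 3072) = -1478*2970 = -4389660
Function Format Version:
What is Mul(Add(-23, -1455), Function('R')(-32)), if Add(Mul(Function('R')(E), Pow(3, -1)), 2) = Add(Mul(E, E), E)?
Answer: -4389660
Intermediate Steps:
Function('R')(E) = Add(-6, Mul(3, E), Mul(3, Pow(E, 2))) (Function('R')(E) = Add(-6, Mul(3, Add(Mul(E, E), E))) = Add(-6, Mul(3, Add(Pow(E, 2), E))) = Add(-6, Mul(3, Add(E, Pow(E, 2)))) = Add(-6, Add(Mul(3, E), Mul(3, Pow(E, 2)))) = Add(-6, Mul(3, E), Mul(3, Pow(E, 2))))
Mul(Add(-23, -1455), Function('R')(-32)) = Mul(Add(-23, -1455), Add(-6, Mul(3, -32), Mul(3, Pow(-32, 2)))) = Mul(-1478, Add(-6, -96, Mul(3, 1024))) = Mul(-1478, Add(-6, -96, 3072)) = Mul(-1478, 2970) = -4389660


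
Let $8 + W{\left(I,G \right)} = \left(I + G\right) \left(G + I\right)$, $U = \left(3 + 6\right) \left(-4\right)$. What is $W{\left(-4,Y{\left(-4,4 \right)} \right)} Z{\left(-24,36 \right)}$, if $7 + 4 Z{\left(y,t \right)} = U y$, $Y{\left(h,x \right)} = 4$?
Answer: $-1714$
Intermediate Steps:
$U = -36$ ($U = 9 \left(-4\right) = -36$)
$Z{\left(y,t \right)} = - \frac{7}{4} - 9 y$ ($Z{\left(y,t \right)} = - \frac{7}{4} + \frac{\left(-36\right) y}{4} = - \frac{7}{4} - 9 y$)
$W{\left(I,G \right)} = -8 + \left(G + I\right)^{2}$ ($W{\left(I,G \right)} = -8 + \left(I + G\right) \left(G + I\right) = -8 + \left(G + I\right) \left(G + I\right) = -8 + \left(G + I\right)^{2}$)
$W{\left(-4,Y{\left(-4,4 \right)} \right)} Z{\left(-24,36 \right)} = \left(-8 + \left(4 - 4\right)^{2}\right) \left(- \frac{7}{4} - -216\right) = \left(-8 + 0^{2}\right) \left(- \frac{7}{4} + 216\right) = \left(-8 + 0\right) \frac{857}{4} = \left(-8\right) \frac{857}{4} = -1714$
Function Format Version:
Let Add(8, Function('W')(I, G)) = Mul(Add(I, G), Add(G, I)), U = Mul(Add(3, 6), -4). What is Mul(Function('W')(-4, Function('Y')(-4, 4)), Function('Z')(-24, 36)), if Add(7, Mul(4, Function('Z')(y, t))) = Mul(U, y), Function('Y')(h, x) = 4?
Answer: -1714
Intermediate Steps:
U = -36 (U = Mul(9, -4) = -36)
Function('Z')(y, t) = Add(Rational(-7, 4), Mul(-9, y)) (Function('Z')(y, t) = Add(Rational(-7, 4), Mul(Rational(1, 4), Mul(-36, y))) = Add(Rational(-7, 4), Mul(-9, y)))
Function('W')(I, G) = Add(-8, Pow(Add(G, I), 2)) (Function('W')(I, G) = Add(-8, Mul(Add(I, G), Add(G, I))) = Add(-8, Mul(Add(G, I), Add(G, I))) = Add(-8, Pow(Add(G, I), 2)))
Mul(Function('W')(-4, Function('Y')(-4, 4)), Function('Z')(-24, 36)) = Mul(Add(-8, Pow(Add(4, -4), 2)), Add(Rational(-7, 4), Mul(-9, -24))) = Mul(Add(-8, Pow(0, 2)), Add(Rational(-7, 4), 216)) = Mul(Add(-8, 0), Rational(857, 4)) = Mul(-8, Rational(857, 4)) = -1714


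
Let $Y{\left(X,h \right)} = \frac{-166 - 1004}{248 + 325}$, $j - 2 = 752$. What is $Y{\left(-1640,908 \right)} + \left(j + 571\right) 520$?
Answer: $\frac{131598610}{191} \approx 6.89 \cdot 10^{5}$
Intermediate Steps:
$j = 754$ ($j = 2 + 752 = 754$)
$Y{\left(X,h \right)} = - \frac{390}{191}$ ($Y{\left(X,h \right)} = - \frac{1170}{573} = \left(-1170\right) \frac{1}{573} = - \frac{390}{191}$)
$Y{\left(-1640,908 \right)} + \left(j + 571\right) 520 = - \frac{390}{191} + \left(754 + 571\right) 520 = - \frac{390}{191} + 1325 \cdot 520 = - \frac{390}{191} + 689000 = \frac{131598610}{191}$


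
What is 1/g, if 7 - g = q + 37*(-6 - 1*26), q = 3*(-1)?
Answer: 1/1194 ≈ 0.00083752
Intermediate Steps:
q = -3
g = 1194 (g = 7 - (-3 + 37*(-6 - 1*26)) = 7 - (-3 + 37*(-6 - 26)) = 7 - (-3 + 37*(-32)) = 7 - (-3 - 1184) = 7 - 1*(-1187) = 7 + 1187 = 1194)
1/g = 1/1194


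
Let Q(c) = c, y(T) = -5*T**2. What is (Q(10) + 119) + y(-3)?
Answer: 84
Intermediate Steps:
(Q(10) + 119) + y(-3) = (10 + 119) - 5*(-3)**2 = 129 - 5*9 = 129 - 45 = 84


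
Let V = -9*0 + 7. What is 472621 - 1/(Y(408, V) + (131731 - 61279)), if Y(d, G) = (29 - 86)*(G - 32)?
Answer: 33970579616/71877 ≈ 4.7262e+5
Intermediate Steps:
V = 7 (V = 0 + 7 = 7)
Y(d, G) = 1824 - 57*G (Y(d, G) = -57*(-32 + G) = 1824 - 57*G)
472621 - 1/(Y(408, V) + (131731 - 61279)) = 472621 - 1/((1824 - 57*7) + (131731 - 61279)) = 472621 - 1/((1824 - 399) + 70452) = 472621 - 1/(1425 + 70452) = 472621 - 1/71877 = 33970579616/71877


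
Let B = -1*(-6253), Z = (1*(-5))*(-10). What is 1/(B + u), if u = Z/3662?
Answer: 1831/11449268 ≈ 0.00015992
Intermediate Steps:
Z = 50 (Z = -5*(-10) = 50)
B = 6253
u = 25/1831 (u = 50/3662 = 50*(1/3662) = 25/1831 ≈ 0.013654)
1/(B + u) = 1/(6253 + 25/1831) = 1/(11449268/1831) = 1831/11449268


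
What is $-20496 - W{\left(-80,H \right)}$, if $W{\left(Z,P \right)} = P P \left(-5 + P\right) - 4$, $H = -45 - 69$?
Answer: $1526032$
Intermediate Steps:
$H = -114$ ($H = -45 - 69 = -114$)
$W{\left(Z,P \right)} = -4 + P^{2} \left(-5 + P\right)$ ($W{\left(Z,P \right)} = P^{2} \left(-5 + P\right) - 4 = -4 + P^{2} \left(-5 + P\right)$)
$-20496 - W{\left(-80,H \right)} = -20496 - \left(-4 + \left(-114\right)^{3} - 5 \left(-114\right)^{2}\right) = -20496 - \left(-4 - 1481544 - 64980\right) = -20496 - -1546528 = -20496 + 1546528 = 1526032$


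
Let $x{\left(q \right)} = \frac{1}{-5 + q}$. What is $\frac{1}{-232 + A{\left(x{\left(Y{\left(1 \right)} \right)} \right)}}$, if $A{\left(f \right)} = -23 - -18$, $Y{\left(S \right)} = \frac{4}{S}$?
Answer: $- \frac{1}{237} \approx -0.0042194$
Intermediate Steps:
$A{\left(f \right)} = -5$ ($A{\left(f \right)} = -23 + 18 = -5$)
$\frac{1}{-232 + A{\left(x{\left(Y{\left(1 \right)} \right)} \right)}} = \frac{1}{-232 - 5} = \frac{1}{-237} = - \frac{1}{237}$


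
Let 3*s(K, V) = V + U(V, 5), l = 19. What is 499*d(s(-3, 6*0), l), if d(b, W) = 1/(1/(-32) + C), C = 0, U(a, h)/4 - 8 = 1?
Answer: -15968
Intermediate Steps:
U(a, h) = 36 (U(a, h) = 32 + 4*1 = 32 + 4 = 36)
s(K, V) = 12 + V/3 (s(K, V) = (V + 36)/3 = (36 + V)/3 = 12 + V/3)
d(b, W) = -32 (d(b, W) = 1/(1/(-32) + 0) = 1/(-1/32 + 0) = 1/(-1/32) = -32)
499*d(s(-3, 6*0), l) = 499*(-32) = -15968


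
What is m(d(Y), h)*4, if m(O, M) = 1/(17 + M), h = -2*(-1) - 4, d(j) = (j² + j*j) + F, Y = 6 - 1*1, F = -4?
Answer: 4/15 ≈ 0.26667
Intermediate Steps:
Y = 5 (Y = 6 - 1 = 5)
d(j) = -4 + 2*j² (d(j) = (j² + j*j) - 4 = (j² + j²) - 4 = 2*j² - 4 = -4 + 2*j²)
h = -2 (h = 2 - 4 = -2)
m(d(Y), h)*4 = 4/(17 - 2) = 4/15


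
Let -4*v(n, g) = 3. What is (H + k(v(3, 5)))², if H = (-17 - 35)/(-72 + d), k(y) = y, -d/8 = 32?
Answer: 9409/26896 ≈ 0.34983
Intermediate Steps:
d = -256 (d = -8*32 = -256)
v(n, g) = -¾ (v(n, g) = -¼*3 = -¾)
H = 13/82 (H = (-17 - 35)/(-72 - 256) = -52/(-328) = -52*(-1/328) = 13/82 ≈ 0.15854)
(H + k(v(3, 5)))² = (13/82 - ¾)² = (-97/164)² = 9409/26896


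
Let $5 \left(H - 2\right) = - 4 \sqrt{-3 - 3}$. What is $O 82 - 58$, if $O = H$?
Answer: $106 - \frac{328 i \sqrt{6}}{5} \approx 106.0 - 160.69 i$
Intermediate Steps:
$H = 2 - \frac{4 i \sqrt{6}}{5}$ ($H = 2 + \frac{\left(-4\right) \sqrt{-3 - 3}}{5} = 2 + \frac{\left(-4\right) \sqrt{-6}}{5} = 2 + \frac{\left(-4\right) i \sqrt{6}}{5} = 2 - \frac{4 i \sqrt{6}}{5} \approx 2.0 - 1.9596 i$)
$O = 2 - \frac{4 i \sqrt{6}}{5} \approx 2.0 - 1.9596 i$
$O 82 - 58 = \left(2 - \frac{4 i \sqrt{6}}{5}\right) 82 - 58 = \left(164 - \frac{328 i \sqrt{6}}{5}\right) - 58 = 106 - \frac{328 i \sqrt{6}}{5}$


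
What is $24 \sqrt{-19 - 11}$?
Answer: $24 i \sqrt{30} \approx 131.45 i$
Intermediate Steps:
$24 \sqrt{-19 - 11} = 24 \sqrt{-30} = 24 i \sqrt{30}$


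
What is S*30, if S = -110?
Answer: -3300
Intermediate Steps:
S*30 = -110*30 = -3300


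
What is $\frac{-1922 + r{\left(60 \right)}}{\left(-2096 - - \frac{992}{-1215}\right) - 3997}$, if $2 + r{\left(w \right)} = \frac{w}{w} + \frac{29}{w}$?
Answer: $\frac{9343431}{29615948} \approx 0.31549$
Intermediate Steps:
$r{\left(w \right)} = -1 + \frac{29}{w}$ ($r{\left(w \right)} = -2 + \left(\frac{w}{w} + \frac{29}{w}\right) = -2 + \left(1 + \frac{29}{w}\right) = -1 + \frac{29}{w}$)
$\frac{-1922 + r{\left(60 \right)}}{\left(-2096 - - \frac{992}{-1215}\right) - 3997} = \frac{-1922 + \frac{29 - 60}{60}}{\left(-2096 - - \frac{992}{-1215}\right) - 3997} = \frac{-1922 + \frac{29 - 60}{60}}{\left(-2096 - \left(-992\right) \left(- \frac{1}{1215}\right)\right) - 3997} = \frac{-1922 + \frac{1}{60} \left(-31\right)}{\left(-2096 - \frac{992}{1215}\right) - 3997} = \frac{-1922 - \frac{31}{60}}{\left(-2096 - \frac{992}{1215}\right) - 3997} = - \frac{115351}{60 \left(- \frac{2547632}{1215} - 3997\right)} = - \frac{115351}{60 \left(- \frac{7403987}{1215}\right)} = \left(- \frac{115351}{60}\right) \left(- \frac{1215}{7403987}\right) = \frac{9343431}{29615948}$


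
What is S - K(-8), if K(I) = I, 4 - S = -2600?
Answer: 2612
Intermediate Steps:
S = 2604 (S = 4 - 1*(-2600) = 4 + 2600 = 2604)
S - K(-8) = 2604 - 1*(-8) = 2604 + 8 = 2612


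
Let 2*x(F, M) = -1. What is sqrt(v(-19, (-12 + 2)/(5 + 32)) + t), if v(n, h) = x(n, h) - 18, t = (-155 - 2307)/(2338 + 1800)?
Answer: I*sqrt(326964070)/4138 ≈ 4.3698*I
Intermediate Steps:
t = -1231/2069 (t = -2462/4138 = -2462*1/4138 = -1231/2069 ≈ -0.59497)
x(F, M) = -1/2 (x(F, M) = (1/2)*(-1) = -1/2)
v(n, h) = -37/2 (v(n, h) = -1/2 - 18 = -37/2)
sqrt(v(-19, (-12 + 2)/(5 + 32)) + t) = sqrt(-37/2 - 1231/2069) = sqrt(-79015/4138) = I*sqrt(326964070)/4138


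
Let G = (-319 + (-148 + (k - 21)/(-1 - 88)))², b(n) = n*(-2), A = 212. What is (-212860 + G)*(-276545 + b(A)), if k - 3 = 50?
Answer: -12208783826085/7921 ≈ -1.5413e+9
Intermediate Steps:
k = 53 (k = 3 + 50 = 53)
b(n) = -2*n
G = 1730144025/7921 (G = (-319 + (-148 + (53 - 21)/(-1 - 88)))² = (-319 + (-148 + 32/(-89)))² = (-319 + (-148 + 32*(-1/89)))² = (-319 + (-148 - 32/89))² = (-319 - 13204/89)² = (-41595/89)² = 1730144025/7921 ≈ 2.1843e+5)
(-212860 + G)*(-276545 + b(A)) = (-212860 + 1730144025/7921)*(-276545 - 2*212) = 44079965*(-276545 - 424)/7921 = (44079965/7921)*(-276969) = -12208783826085/7921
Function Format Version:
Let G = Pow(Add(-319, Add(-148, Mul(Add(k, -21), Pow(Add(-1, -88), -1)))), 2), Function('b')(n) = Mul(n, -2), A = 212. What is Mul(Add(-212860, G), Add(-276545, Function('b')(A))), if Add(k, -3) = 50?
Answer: Rational(-12208783826085, 7921) ≈ -1.5413e+9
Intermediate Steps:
k = 53 (k = Add(3, 50) = 53)
Function('b')(n) = Mul(-2, n)
G = Rational(1730144025, 7921) (G = Pow(Add(-319, Add(-148, Mul(Add(53, -21), Pow(Add(-1, -88), -1)))), 2) = Pow(Add(-319, Add(-148, Mul(32, Pow(-89, -1)))), 2) = Pow(Add(-319, Add(-148, Mul(32, Rational(-1, 89)))), 2) = Pow(Add(-319, Add(-148, Rational(-32, 89))), 2) = Pow(Add(-319, Rational(-13204, 89)), 2) = Pow(Rational(-41595, 89), 2) = Rational(1730144025, 7921) ≈ 2.1843e+5)
Mul(Add(-212860, G), Add(-276545, Function('b')(A))) = Mul(Add(-212860, Rational(1730144025, 7921)), Add(-276545, Mul(-2, 212))) = Mul(Rational(44079965, 7921), Add(-276545, -424)) = Mul(Rational(44079965, 7921), -276969) = Rational(-12208783826085, 7921)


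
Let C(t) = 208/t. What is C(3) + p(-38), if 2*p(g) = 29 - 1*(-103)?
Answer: 406/3 ≈ 135.33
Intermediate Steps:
p(g) = 66 (p(g) = (29 - 1*(-103))/2 = (29 + 103)/2 = (½)*132 = 66)
C(3) + p(-38) = 208/3 + 66 = 406/3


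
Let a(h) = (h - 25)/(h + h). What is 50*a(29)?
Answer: 100/29 ≈ 3.4483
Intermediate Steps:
a(h) = (-25 + h)/(2*h) (a(h) = (-25 + h)/((2*h)) = (-25 + h)*(1/(2*h)) = (-25 + h)/(2*h))
50*a(29) = 50*((1/2)*(-25 + 29)/29) = 50*((1/2)*(1/29)*4) = 50*(2/29) = 100/29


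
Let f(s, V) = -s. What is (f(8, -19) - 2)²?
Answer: 100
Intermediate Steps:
(f(8, -19) - 2)² = (-1*8 - 2)² = (-8 - 2)² = (-10)² = 100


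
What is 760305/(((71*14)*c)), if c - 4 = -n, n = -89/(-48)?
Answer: 2606760/7313 ≈ 356.46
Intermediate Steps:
n = 89/48 (n = -89*(-1/48) = 89/48 ≈ 1.8542)
c = 103/48 (c = 4 - 1*89/48 = 4 - 89/48 = 103/48 ≈ 2.1458)
760305/(((71*14)*c)) = 760305/(((71*14)*(103/48))) = 760305/((994*(103/48))) = 760305/(51191/24) = 760305*(24/51191) = 2606760/7313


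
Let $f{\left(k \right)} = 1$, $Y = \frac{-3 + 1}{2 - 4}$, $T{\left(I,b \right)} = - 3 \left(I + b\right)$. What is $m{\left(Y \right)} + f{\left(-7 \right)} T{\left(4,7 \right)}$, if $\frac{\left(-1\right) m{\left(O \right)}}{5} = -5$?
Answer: $-8$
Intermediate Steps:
$T{\left(I,b \right)} = - 3 I - 3 b$
$Y = 1$ ($Y = - \frac{2}{-2} = \left(-2\right) \left(- \frac{1}{2}\right) = 1$)
$m{\left(O \right)} = 25$ ($m{\left(O \right)} = \left(-5\right) \left(-5\right) = 25$)
$m{\left(Y \right)} + f{\left(-7 \right)} T{\left(4,7 \right)} = 25 + 1 \left(\left(-3\right) 4 - 21\right) = 25 + 1 \left(-12 - 21\right) = 25 + 1 \left(-33\right) = 25 - 33 = -8$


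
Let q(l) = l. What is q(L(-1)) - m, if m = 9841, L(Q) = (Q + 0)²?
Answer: -9840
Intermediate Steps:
L(Q) = Q²
q(L(-1)) - m = (-1)² - 1*9841 = 1 - 9841 = -9840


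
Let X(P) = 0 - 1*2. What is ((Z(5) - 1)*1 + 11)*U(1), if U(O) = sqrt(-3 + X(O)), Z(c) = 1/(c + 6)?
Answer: 111*I*sqrt(5)/11 ≈ 22.564*I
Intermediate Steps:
Z(c) = 1/(6 + c)
X(P) = -2 (X(P) = 0 - 2 = -2)
U(O) = I*sqrt(5) (U(O) = sqrt(-3 - 2) = sqrt(-5) = I*sqrt(5))
((Z(5) - 1)*1 + 11)*U(1) = ((1/(6 + 5) - 1)*1 + 11)*(I*sqrt(5)) = ((1/11 - 1)*1 + 11)*(I*sqrt(5)) = (-10/11*1 + 11)*(I*sqrt(5)) = (-10/11 + 11)*(I*sqrt(5)) = 111*(I*sqrt(5))/11 = 111*I*sqrt(5)/11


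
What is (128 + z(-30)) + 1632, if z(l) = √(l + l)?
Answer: 1760 + 2*I*√15 ≈ 1760.0 + 7.746*I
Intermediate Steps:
z(l) = √2*√l (z(l) = √(2*l) = √2*√l)
(128 + z(-30)) + 1632 = (128 + √2*√(-30)) + 1632 = (128 + √2*(I*√30)) + 1632 = (128 + 2*I*√15) + 1632 = 1760 + 2*I*√15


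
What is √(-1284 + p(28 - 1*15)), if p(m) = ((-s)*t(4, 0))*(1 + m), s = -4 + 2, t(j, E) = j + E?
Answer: 2*I*√293 ≈ 34.234*I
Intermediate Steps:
t(j, E) = E + j
s = -2
p(m) = 8 + 8*m (p(m) = ((-1*(-2))*(0 + 4))*(1 + m) = (2*4)*(1 + m) = 8*(1 + m) = 8 + 8*m)
√(-1284 + p(28 - 1*15)) = √(-1284 + (8 + 8*(28 - 1*15))) = √(-1284 + (8 + 8*(28 - 15))) = √(-1284 + (8 + 8*13)) = √(-1284 + (8 + 104)) = √(-1284 + 112) = √(-1172) = 2*I*√293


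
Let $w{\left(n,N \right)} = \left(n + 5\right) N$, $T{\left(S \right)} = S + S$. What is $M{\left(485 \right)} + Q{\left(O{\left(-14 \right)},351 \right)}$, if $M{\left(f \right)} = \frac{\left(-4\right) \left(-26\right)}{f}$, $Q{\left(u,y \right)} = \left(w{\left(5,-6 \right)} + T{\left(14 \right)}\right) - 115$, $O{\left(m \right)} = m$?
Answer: $- \frac{71191}{485} \approx -146.79$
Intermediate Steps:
$T{\left(S \right)} = 2 S$
$w{\left(n,N \right)} = N \left(5 + n\right)$ ($w{\left(n,N \right)} = \left(5 + n\right) N = N \left(5 + n\right)$)
$Q{\left(u,y \right)} = -147$ ($Q{\left(u,y \right)} = \left(- 6 \left(5 + 5\right) + 2 \cdot 14\right) - 115 = \left(\left(-6\right) 10 + 28\right) - 115 = \left(-60 + 28\right) - 115 = -32 - 115 = -147$)
$M{\left(f \right)} = \frac{104}{f}$
$M{\left(485 \right)} + Q{\left(O{\left(-14 \right)},351 \right)} = \frac{104}{485} - 147 = - \frac{71191}{485}$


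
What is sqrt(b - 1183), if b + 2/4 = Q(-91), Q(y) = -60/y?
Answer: I*sqrt(39180414)/182 ≈ 34.392*I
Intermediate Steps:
b = 29/182 (b = -1/2 - 60/(-91) = -1/2 - 60*(-1/91) = -1/2 + 60/91 = 29/182 ≈ 0.15934)
sqrt(b - 1183) = sqrt(29/182 - 1183) = sqrt(-215277/182) = I*sqrt(39180414)/182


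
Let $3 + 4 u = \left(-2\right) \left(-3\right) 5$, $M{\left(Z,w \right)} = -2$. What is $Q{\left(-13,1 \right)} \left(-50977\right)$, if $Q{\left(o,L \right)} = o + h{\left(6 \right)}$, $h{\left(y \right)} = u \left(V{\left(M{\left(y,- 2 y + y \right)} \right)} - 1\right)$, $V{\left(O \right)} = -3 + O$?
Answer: $\frac{5454539}{2} \approx 2.7273 \cdot 10^{6}$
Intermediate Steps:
$u = \frac{27}{4}$ ($u = - \frac{3}{4} + \frac{\left(-2\right) \left(-3\right) 5}{4} = - \frac{3}{4} + \frac{6 \cdot 5}{4} = - \frac{3}{4} + \frac{1}{4} \cdot 30 = - \frac{3}{4} + \frac{15}{2} = \frac{27}{4} \approx 6.75$)
$h{\left(y \right)} = - \frac{81}{2}$ ($h{\left(y \right)} = \frac{27 \left(\left(-3 - 2\right) - 1\right)}{4} = \frac{27 \left(-5 - 1\right)}{4} = \frac{27}{4} \left(-6\right) = - \frac{81}{2}$)
$Q{\left(o,L \right)} = - \frac{81}{2} + o$ ($Q{\left(o,L \right)} = o - \frac{81}{2} = - \frac{81}{2} + o$)
$Q{\left(-13,1 \right)} \left(-50977\right) = \left(- \frac{81}{2} - 13\right) \left(-50977\right) = \left(- \frac{107}{2}\right) \left(-50977\right) = \frac{5454539}{2}$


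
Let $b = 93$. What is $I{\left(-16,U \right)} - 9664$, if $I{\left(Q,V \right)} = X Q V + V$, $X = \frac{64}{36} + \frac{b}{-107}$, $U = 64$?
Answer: $- \frac{10140800}{963} \approx -10530.0$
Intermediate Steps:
$X = \frac{875}{963}$ ($X = \frac{64}{36} + \frac{93}{-107} = 64 \cdot \frac{1}{36} + 93 \left(- \frac{1}{107}\right) = \frac{16}{9} - \frac{93}{107} = \frac{875}{963} \approx 0.90862$)
$I{\left(Q,V \right)} = V + \frac{875 Q V}{963}$ ($I{\left(Q,V \right)} = \frac{875 Q}{963} V + V = \frac{875 Q V}{963} + V = V + \frac{875 Q V}{963}$)
$I{\left(-16,U \right)} - 9664 = \frac{1}{963} \cdot 64 \left(963 + 875 \left(-16\right)\right) - 9664 = \frac{1}{963} \cdot 64 \left(963 - 14000\right) - 9664 = \frac{1}{963} \cdot 64 \left(-13037\right) - 9664 = - \frac{834368}{963} - 9664 = - \frac{10140800}{963}$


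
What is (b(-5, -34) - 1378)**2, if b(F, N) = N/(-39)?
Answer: 2884549264/1521 ≈ 1.8965e+6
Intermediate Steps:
b(F, N) = -N/39 (b(F, N) = N*(-1/39) = -N/39)
(b(-5, -34) - 1378)**2 = (-1/39*(-34) - 1378)**2 = (34/39 - 1378)**2 = (-53708/39)**2 = 2884549264/1521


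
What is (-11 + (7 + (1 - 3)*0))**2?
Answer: 16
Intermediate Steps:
(-11 + (7 + (1 - 3)*0))**2 = (-11 + (7 - 2*0))**2 = (-11 + (7 + 0))**2 = (-11 + 7)**2 = (-4)**2 = 16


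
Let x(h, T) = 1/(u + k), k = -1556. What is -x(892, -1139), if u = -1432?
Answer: 1/2988 ≈ 0.00033467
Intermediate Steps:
x(h, T) = -1/2988 (x(h, T) = 1/(-1432 - 1556) = 1/(-2988) = -1/2988)
-x(892, -1139) = -1*(-1/2988) = 1/2988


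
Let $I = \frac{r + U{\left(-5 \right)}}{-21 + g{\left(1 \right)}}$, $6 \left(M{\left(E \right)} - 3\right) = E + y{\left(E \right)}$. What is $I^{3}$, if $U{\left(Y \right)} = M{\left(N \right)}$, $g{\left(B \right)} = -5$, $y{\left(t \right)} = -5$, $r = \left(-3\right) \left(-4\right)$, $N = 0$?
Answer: $- \frac{614125}{3796416} \approx -0.16176$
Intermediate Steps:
$r = 12$
$M{\left(E \right)} = \frac{13}{6} + \frac{E}{6}$ ($M{\left(E \right)} = 3 + \frac{E - 5}{6} = 3 + \frac{-5 + E}{6} = 3 + \left(- \frac{5}{6} + \frac{E}{6}\right) = \frac{13}{6} + \frac{E}{6}$)
$U{\left(Y \right)} = \frac{13}{6}$ ($U{\left(Y \right)} = \frac{13}{6} + \frac{1}{6} \cdot 0 = \frac{13}{6} + 0 = \frac{13}{6}$)
$I = - \frac{85}{156}$ ($I = \frac{12 + \frac{13}{6}}{-21 - 5} = \frac{85}{6 \left(-26\right)} = \frac{85}{6} \left(- \frac{1}{26}\right) = - \frac{85}{156} \approx -0.54487$)
$I^{3} = \left(- \frac{85}{156}\right)^{3} = - \frac{614125}{3796416}$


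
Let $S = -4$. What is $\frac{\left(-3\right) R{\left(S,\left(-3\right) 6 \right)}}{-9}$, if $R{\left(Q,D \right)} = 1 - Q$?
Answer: $\frac{5}{3} \approx 1.6667$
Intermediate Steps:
$\frac{\left(-3\right) R{\left(S,\left(-3\right) 6 \right)}}{-9} = \frac{\left(-3\right) \left(1 - -4\right)}{-9} = - 3 \left(1 + 4\right) \left(- \frac{1}{9}\right) = \left(-3\right) 5 \left(- \frac{1}{9}\right) = \left(-15\right) \left(- \frac{1}{9}\right) = \frac{5}{3}$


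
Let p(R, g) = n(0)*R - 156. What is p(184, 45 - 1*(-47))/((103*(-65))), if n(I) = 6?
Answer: -948/6695 ≈ -0.14160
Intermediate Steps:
p(R, g) = -156 + 6*R (p(R, g) = 6*R - 156 = -156 + 6*R)
p(184, 45 - 1*(-47))/((103*(-65))) = (-156 + 6*184)/((103*(-65))) = (-156 + 1104)/(-6695) = 948*(-1/6695) = -948/6695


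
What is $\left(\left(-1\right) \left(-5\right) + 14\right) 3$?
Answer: $57$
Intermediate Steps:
$\left(\left(-1\right) \left(-5\right) + 14\right) 3 = \left(5 + 14\right) 3 = 19 \cdot 3 = 57$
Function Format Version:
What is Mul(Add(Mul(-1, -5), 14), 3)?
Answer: 57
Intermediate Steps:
Mul(Add(Mul(-1, -5), 14), 3) = Mul(Add(5, 14), 3) = Mul(19, 3) = 57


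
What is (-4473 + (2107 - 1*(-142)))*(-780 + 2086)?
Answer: -2904544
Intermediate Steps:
(-4473 + (2107 - 1*(-142)))*(-780 + 2086) = (-4473 + (2107 + 142))*1306 = (-4473 + 2249)*1306 = -2224*1306 = -2904544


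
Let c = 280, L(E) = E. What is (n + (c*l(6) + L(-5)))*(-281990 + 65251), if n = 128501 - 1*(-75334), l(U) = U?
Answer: -44542031890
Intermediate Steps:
n = 203835 (n = 128501 + 75334 = 203835)
(n + (c*l(6) + L(-5)))*(-281990 + 65251) = (203835 + (280*6 - 5))*(-281990 + 65251) = (203835 + (1680 - 5))*(-216739) = (203835 + 1675)*(-216739) = 205510*(-216739) = -44542031890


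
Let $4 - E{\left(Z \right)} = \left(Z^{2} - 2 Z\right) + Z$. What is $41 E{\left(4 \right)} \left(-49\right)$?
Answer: $16072$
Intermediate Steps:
$E{\left(Z \right)} = 4 + Z - Z^{2}$ ($E{\left(Z \right)} = 4 - \left(\left(Z^{2} - 2 Z\right) + Z\right) = 4 - \left(Z^{2} - Z\right) = 4 + Z - Z^{2}$)
$41 E{\left(4 \right)} \left(-49\right) = 41 \left(4 + 4 - 4^{2}\right) \left(-49\right) = 41 \left(4 + 4 - 16\right) \left(-49\right) = 41 \left(-8\right) \left(-49\right) = \left(-328\right) \left(-49\right) = 16072$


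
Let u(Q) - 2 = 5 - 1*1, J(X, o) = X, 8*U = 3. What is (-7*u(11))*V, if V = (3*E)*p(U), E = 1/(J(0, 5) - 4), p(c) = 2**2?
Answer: 126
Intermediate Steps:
U = 3/8 (U = (1/8)*3 = 3/8 ≈ 0.37500)
u(Q) = 6 (u(Q) = 2 + (5 - 1*1) = 2 + (5 - 1) = 2 + 4 = 6)
p(c) = 4
E = -1/4 (E = 1/(0 - 4) = 1/(-4) = -1/4 ≈ -0.25000)
V = -3 (V = (3*(-1/4))*4 = -3/4*4 = -3)
(-7*u(11))*V = -7*6*(-3) = -42*(-3) = 126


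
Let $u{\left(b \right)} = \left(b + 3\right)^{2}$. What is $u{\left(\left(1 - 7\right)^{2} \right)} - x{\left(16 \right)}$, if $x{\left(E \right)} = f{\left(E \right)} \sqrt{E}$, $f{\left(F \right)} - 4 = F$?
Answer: $1441$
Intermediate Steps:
$f{\left(F \right)} = 4 + F$
$u{\left(b \right)} = \left(3 + b\right)^{2}$
$x{\left(E \right)} = \sqrt{E} \left(4 + E\right)$ ($x{\left(E \right)} = \left(4 + E\right) \sqrt{E} = \sqrt{E} \left(4 + E\right)$)
$u{\left(\left(1 - 7\right)^{2} \right)} - x{\left(16 \right)} = \left(3 + \left(1 - 7\right)^{2}\right)^{2} - \sqrt{16} \left(4 + 16\right) = \left(3 + \left(-6\right)^{2}\right)^{2} - 4 \cdot 20 = \left(3 + 36\right)^{2} - 80 = 39^{2} - 80 = 1521 - 80 = 1441$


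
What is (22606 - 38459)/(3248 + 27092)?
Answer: -15853/30340 ≈ -0.52251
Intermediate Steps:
(22606 - 38459)/(3248 + 27092) = -15853/30340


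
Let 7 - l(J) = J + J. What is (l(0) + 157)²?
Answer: 26896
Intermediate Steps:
l(J) = 7 - 2*J (l(J) = 7 - (J + J) = 7 - 2*J)
(l(0) + 157)² = ((7 - 2*0) + 157)² = ((7 + 0) + 157)² = (7 + 157)² = 164² = 26896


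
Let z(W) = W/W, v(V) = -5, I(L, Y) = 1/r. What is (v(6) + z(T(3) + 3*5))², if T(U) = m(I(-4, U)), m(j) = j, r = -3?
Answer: 16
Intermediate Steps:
I(L, Y) = -⅓ (I(L, Y) = 1/(-3) = -⅓)
T(U) = -⅓
z(W) = 1
(v(6) + z(T(3) + 3*5))² = (-5 + 1)² = (-4)² = 16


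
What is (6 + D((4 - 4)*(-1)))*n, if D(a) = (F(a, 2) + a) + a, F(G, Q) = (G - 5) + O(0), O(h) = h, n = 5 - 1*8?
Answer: -3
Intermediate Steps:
n = -3 (n = 5 - 8 = -3)
F(G, Q) = -5 + G (F(G, Q) = (G - 5) + 0 = (-5 + G) + 0 = -5 + G)
D(a) = -5 + 3*a (D(a) = ((-5 + a) + a) + a = (-5 + 2*a) + a = -5 + 3*a)
(6 + D((4 - 4)*(-1)))*n = (6 + (-5 + 3*((4 - 4)*(-1))))*(-3) = (6 + (-5 + 3*(0*(-1))))*(-3) = (6 + (-5 + 3*0))*(-3) = (6 + (-5 + 0))*(-3) = (6 - 5)*(-3) = 1*(-3) = -3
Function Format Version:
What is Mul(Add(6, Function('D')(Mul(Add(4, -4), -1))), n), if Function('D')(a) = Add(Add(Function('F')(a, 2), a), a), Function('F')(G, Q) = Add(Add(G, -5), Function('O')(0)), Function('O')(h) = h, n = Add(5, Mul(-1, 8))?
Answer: -3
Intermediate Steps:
n = -3 (n = Add(5, -8) = -3)
Function('F')(G, Q) = Add(-5, G) (Function('F')(G, Q) = Add(Add(G, -5), 0) = Add(Add(-5, G), 0) = Add(-5, G))
Function('D')(a) = Add(-5, Mul(3, a)) (Function('D')(a) = Add(Add(Add(-5, a), a), a) = Add(Add(-5, Mul(2, a)), a) = Add(-5, Mul(3, a)))
Mul(Add(6, Function('D')(Mul(Add(4, -4), -1))), n) = Mul(Add(6, Add(-5, Mul(3, Mul(Add(4, -4), -1)))), -3) = Mul(Add(6, Add(-5, Mul(3, Mul(0, -1)))), -3) = Mul(Add(6, Add(-5, Mul(3, 0))), -3) = Mul(Add(6, Add(-5, 0)), -3) = Mul(Add(6, -5), -3) = Mul(1, -3) = -3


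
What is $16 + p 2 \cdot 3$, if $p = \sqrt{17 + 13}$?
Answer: $16 + 6 \sqrt{30} \approx 48.863$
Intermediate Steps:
$p = \sqrt{30} \approx 5.4772$
$16 + p 2 \cdot 3 = 16 + \sqrt{30} \cdot 2 \cdot 3 = 16 + \sqrt{30} \cdot 6 = 16 + 6 \sqrt{30}$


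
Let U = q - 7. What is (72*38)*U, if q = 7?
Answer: 0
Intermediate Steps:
U = 0 (U = 7 - 7 = 0)
(72*38)*U = (72*38)*0 = 2736*0 = 0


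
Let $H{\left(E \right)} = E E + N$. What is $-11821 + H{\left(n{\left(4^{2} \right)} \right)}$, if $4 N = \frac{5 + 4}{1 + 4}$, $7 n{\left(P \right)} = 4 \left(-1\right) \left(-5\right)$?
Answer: $- \frac{11576139}{980} \approx -11812.0$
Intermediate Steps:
$n{\left(P \right)} = \frac{20}{7}$ ($n{\left(P \right)} = \frac{4 \left(-1\right) \left(-5\right)}{7} = \frac{\left(-4\right) \left(-5\right)}{7} = \frac{1}{7} \cdot 20 = \frac{20}{7}$)
$N = \frac{9}{20}$ ($N = \frac{\left(5 + 4\right) \frac{1}{1 + 4}}{4} = \frac{9 \cdot \frac{1}{5}}{4} = \frac{1}{4} \cdot \frac{9}{5} = \frac{9}{20} \approx 0.45$)
$H{\left(E \right)} = \frac{9}{20} + E^{2}$ ($H{\left(E \right)} = E E + \frac{9}{20} = E^{2} + \frac{9}{20} = \frac{9}{20} + E^{2}$)
$-11821 + H{\left(n{\left(4^{2} \right)} \right)} = -11821 + \left(\frac{9}{20} + \left(\frac{20}{7}\right)^{2}\right) = -11821 + \left(\frac{9}{20} + \frac{400}{49}\right) = -11821 + \frac{8441}{980} = - \frac{11576139}{980}$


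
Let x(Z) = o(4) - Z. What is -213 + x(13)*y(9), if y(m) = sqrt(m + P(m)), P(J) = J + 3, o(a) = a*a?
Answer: -213 + 3*sqrt(21) ≈ -199.25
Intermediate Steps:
o(a) = a**2
P(J) = 3 + J
y(m) = sqrt(3 + 2*m) (y(m) = sqrt(m + (3 + m)) = sqrt(3 + 2*m))
x(Z) = 16 - Z (x(Z) = 4**2 - Z = 16 - Z)
-213 + x(13)*y(9) = -213 + (16 - 1*13)*sqrt(3 + 2*9) = -213 + (16 - 13)*sqrt(3 + 18) = -213 + 3*sqrt(21)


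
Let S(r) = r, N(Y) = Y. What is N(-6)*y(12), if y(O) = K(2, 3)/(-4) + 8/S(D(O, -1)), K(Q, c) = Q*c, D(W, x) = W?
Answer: 5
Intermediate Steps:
y(O) = -3/2 + 8/O (y(O) = (2*3)/(-4) + 8/O = 6*(-¼) + 8/O = -3/2 + 8/O)
N(-6)*y(12) = -6*(-3/2 + 8/12) = -6*(-3/2 + 8*(1/12)) = -6*(-3/2 + ⅔) = -6*(-⅚) = 5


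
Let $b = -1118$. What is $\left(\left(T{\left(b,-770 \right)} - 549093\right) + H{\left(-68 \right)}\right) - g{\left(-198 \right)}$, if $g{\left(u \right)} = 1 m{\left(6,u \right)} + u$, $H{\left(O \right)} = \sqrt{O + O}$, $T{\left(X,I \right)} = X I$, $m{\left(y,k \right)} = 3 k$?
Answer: $312559 + 2 i \sqrt{34} \approx 3.1256 \cdot 10^{5} + 11.662 i$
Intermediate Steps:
$T{\left(X,I \right)} = I X$
$H{\left(O \right)} = \sqrt{2} \sqrt{O}$ ($H{\left(O \right)} = \sqrt{2 O} = \sqrt{2} \sqrt{O}$)
$g{\left(u \right)} = 4 u$ ($g{\left(u \right)} = 1 \cdot 3 u + u = 3 u + u = 4 u$)
$\left(\left(T{\left(b,-770 \right)} - 549093\right) + H{\left(-68 \right)}\right) - g{\left(-198 \right)} = \left(\left(\left(-770\right) \left(-1118\right) - 549093\right) + \sqrt{2} \sqrt{-68}\right) - 4 \left(-198\right) = \left(\left(860860 - 549093\right) + \sqrt{2} \cdot 2 i \sqrt{17}\right) - -792 = \left(311767 + 2 i \sqrt{34}\right) + 792 = 312559 + 2 i \sqrt{34}$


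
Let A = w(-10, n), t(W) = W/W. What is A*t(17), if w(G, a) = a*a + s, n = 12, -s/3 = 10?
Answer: 114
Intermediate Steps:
s = -30 (s = -3*10 = -30)
w(G, a) = -30 + a² (w(G, a) = a*a - 30 = a² - 30 = -30 + a²)
t(W) = 1
A = 114 (A = -30 + 12² = -30 + 144 = 114)
A*t(17) = 114*1 = 114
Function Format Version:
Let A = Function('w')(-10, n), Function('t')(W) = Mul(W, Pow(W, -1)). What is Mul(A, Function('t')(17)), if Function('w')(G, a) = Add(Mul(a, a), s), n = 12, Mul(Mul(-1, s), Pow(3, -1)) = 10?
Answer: 114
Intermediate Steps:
s = -30 (s = Mul(-3, 10) = -30)
Function('w')(G, a) = Add(-30, Pow(a, 2)) (Function('w')(G, a) = Add(Mul(a, a), -30) = Add(Pow(a, 2), -30) = Add(-30, Pow(a, 2)))
Function('t')(W) = 1
A = 114 (A = Add(-30, Pow(12, 2)) = Add(-30, 144) = 114)
Mul(A, Function('t')(17)) = Mul(114, 1) = 114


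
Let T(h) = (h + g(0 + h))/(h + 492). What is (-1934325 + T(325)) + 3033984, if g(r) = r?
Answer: 898422053/817 ≈ 1.0997e+6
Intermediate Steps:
T(h) = 2*h/(492 + h) (T(h) = (h + (0 + h))/(h + 492) = (h + h)/(492 + h) = (2*h)/(492 + h) = 2*h/(492 + h))
(-1934325 + T(325)) + 3033984 = (-1934325 + 2*325/(492 + 325)) + 3033984 = (-1934325 + 2*325/817) + 3033984 = (-1934325 + 2*325*(1/817)) + 3033984 = (-1934325 + 650/817) + 3033984 = -1580342875/817 + 3033984 = 898422053/817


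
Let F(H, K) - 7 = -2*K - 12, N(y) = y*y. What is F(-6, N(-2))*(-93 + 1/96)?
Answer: 116051/96 ≈ 1208.9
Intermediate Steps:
N(y) = y²
F(H, K) = -5 - 2*K (F(H, K) = 7 + (-2*K - 12) = 7 + (-12 - 2*K) = -5 - 2*K)
F(-6, N(-2))*(-93 + 1/96) = (-5 - 2*(-2)²)*(-93 + 1/96) = (-5 - 2*4)*(-93 + 1/96) = (-5 - 8)*(-8927/96) = -13*(-8927/96) = 116051/96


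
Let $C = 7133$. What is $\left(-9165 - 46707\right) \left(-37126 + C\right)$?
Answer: $1675768896$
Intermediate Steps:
$\left(-9165 - 46707\right) \left(-37126 + C\right) = \left(-9165 - 46707\right) \left(-37126 + 7133\right) = \left(-55872\right) \left(-29993\right) = 1675768896$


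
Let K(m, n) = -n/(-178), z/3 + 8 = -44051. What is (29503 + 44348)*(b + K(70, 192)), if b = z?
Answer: -868757833107/89 ≈ -9.7613e+9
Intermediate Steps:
z = -132177 (z = -24 + 3*(-44051) = -24 - 132153 = -132177)
b = -132177
K(m, n) = n/178 (K(m, n) = -n*(-1)/178 = -(-1)*n/178 = n/178)
(29503 + 44348)*(b + K(70, 192)) = (29503 + 44348)*(-132177 + (1/178)*192) = 73851*(-132177 + 96/89) = 73851*(-11763657/89) = -868757833107/89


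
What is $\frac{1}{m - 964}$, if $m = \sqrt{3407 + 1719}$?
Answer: $- \frac{482}{462085} - \frac{\sqrt{5126}}{924170} \approx -0.0011206$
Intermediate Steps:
$m = \sqrt{5126} \approx 71.596$
$\frac{1}{m - 964} = \frac{1}{\sqrt{5126} - 964} = \frac{1}{-964 + \sqrt{5126}}$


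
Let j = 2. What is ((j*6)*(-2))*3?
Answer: -72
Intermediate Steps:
((j*6)*(-2))*3 = ((2*6)*(-2))*3 = (12*(-2))*3 = -24*3 = -72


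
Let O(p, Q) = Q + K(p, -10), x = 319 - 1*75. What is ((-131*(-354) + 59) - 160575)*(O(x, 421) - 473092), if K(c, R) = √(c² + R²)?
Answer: 53951613282 - 228284*√14909 ≈ 5.3924e+10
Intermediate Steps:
K(c, R) = √(R² + c²)
x = 244 (x = 319 - 75 = 244)
O(p, Q) = Q + √(100 + p²) (O(p, Q) = Q + √((-10)² + p²) = Q + √(100 + p²))
((-131*(-354) + 59) - 160575)*(O(x, 421) - 473092) = ((-131*(-354) + 59) - 160575)*((421 + √(100 + 244²)) - 473092) = ((46374 + 59) - 160575)*((421 + √(100 + 59536)) - 473092) = (46433 - 160575)*((421 + √59636) - 473092) = -114142*((421 + 2*√14909) - 473092) = -114142*(-472671 + 2*√14909) = 53951613282 - 228284*√14909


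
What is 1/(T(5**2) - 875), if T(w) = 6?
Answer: -1/869 ≈ -0.0011507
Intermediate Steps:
1/(T(5**2) - 875) = 1/(6 - 875) = 1/(-869) = -1/869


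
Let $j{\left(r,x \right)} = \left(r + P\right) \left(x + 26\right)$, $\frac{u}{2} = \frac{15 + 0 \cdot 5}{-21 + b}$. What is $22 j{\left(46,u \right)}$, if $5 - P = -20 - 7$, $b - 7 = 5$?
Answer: $38896$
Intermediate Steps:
$b = 12$ ($b = 7 + 5 = 12$)
$u = - \frac{10}{3}$ ($u = 2 \frac{15 + 0 \cdot 5}{-21 + 12} = 2 \frac{15 + 0}{-9} = 2 \cdot 15 \left(- \frac{1}{9}\right) = 2 \left(- \frac{5}{3}\right) = - \frac{10}{3} \approx -3.3333$)
$P = 32$ ($P = 5 - \left(-20 - 7\right) = 5 - -27 = 5 + 27 = 32$)
$j{\left(r,x \right)} = \left(26 + x\right) \left(32 + r\right)$ ($j{\left(r,x \right)} = \left(r + 32\right) \left(x + 26\right) = \left(32 + r\right) \left(26 + x\right) = \left(26 + x\right) \left(32 + r\right)$)
$22 j{\left(46,u \right)} = 22 \left(832 + 26 \cdot 46 + 32 \left(- \frac{10}{3}\right) + 46 \left(- \frac{10}{3}\right)\right) = 22 \left(832 + 1196 - \frac{320}{3} - \frac{460}{3}\right) = 22 \cdot 1768 = 38896$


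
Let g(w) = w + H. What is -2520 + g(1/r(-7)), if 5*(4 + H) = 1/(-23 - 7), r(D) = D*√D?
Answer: -378601/150 + I*√7/49 ≈ -2524.0 + 0.053995*I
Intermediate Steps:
r(D) = D^(3/2)
H = -601/150 (H = -4 + 1/(5*(-23 - 7)) = -4 + (⅕)/(-30) = -4 + (⅕)*(-1/30) = -4 - 1/150 = -601/150 ≈ -4.0067)
g(w) = -601/150 + w (g(w) = w - 601/150 = -601/150 + w)
-2520 + g(1/r(-7)) = -2520 + (-601/150 + 1/((-7)^(3/2))) = -2520 + (-601/150 + 1/(-7*I*√7)) = -2520 + (-601/150 + I*√7/49) = -378601/150 + I*√7/49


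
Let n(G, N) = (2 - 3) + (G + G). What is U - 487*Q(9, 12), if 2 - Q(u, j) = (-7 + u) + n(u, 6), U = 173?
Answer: 8452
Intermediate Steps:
n(G, N) = -1 + 2*G
Q(u, j) = 10 - 3*u (Q(u, j) = 2 - ((-7 + u) + (-1 + 2*u)) = 2 - (-8 + 3*u) = 2 + (8 - 3*u) = 10 - 3*u)
U - 487*Q(9, 12) = 173 - 487*(10 - 3*9) = 173 - 487*(10 - 27) = 173 - 487*(-17) = 173 + 8279 = 8452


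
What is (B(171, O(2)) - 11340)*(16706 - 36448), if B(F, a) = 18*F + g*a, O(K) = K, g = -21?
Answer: 163937568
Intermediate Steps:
B(F, a) = -21*a + 18*F (B(F, a) = 18*F - 21*a = -21*a + 18*F)
(B(171, O(2)) - 11340)*(16706 - 36448) = ((-21*2 + 18*171) - 11340)*(16706 - 36448) = ((-42 + 3078) - 11340)*(-19742) = (3036 - 11340)*(-19742) = -8304*(-19742) = 163937568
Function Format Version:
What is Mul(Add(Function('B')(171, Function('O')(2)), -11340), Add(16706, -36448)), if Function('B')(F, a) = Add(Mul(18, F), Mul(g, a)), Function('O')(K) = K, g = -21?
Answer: 163937568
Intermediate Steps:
Function('B')(F, a) = Add(Mul(-21, a), Mul(18, F)) (Function('B')(F, a) = Add(Mul(18, F), Mul(-21, a)) = Add(Mul(-21, a), Mul(18, F)))
Mul(Add(Function('B')(171, Function('O')(2)), -11340), Add(16706, -36448)) = Mul(Add(Add(Mul(-21, 2), Mul(18, 171)), -11340), Add(16706, -36448)) = Mul(Add(Add(-42, 3078), -11340), -19742) = Mul(Add(3036, -11340), -19742) = Mul(-8304, -19742) = 163937568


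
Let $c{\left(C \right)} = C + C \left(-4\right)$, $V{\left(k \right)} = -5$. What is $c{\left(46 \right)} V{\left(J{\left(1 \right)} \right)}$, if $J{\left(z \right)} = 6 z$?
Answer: $690$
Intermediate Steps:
$c{\left(C \right)} = - 3 C$ ($c{\left(C \right)} = C - 4 C = - 3 C$)
$c{\left(46 \right)} V{\left(J{\left(1 \right)} \right)} = \left(-3\right) 46 \left(-5\right) = \left(-138\right) \left(-5\right) = 690$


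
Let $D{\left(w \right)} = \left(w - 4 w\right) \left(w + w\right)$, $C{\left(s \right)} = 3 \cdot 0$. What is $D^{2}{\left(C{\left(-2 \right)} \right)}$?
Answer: $0$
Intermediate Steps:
$C{\left(s \right)} = 0$
$D{\left(w \right)} = - 6 w^{2}$ ($D{\left(w \right)} = - 3 w 2 w = - 6 w^{2}$)
$D^{2}{\left(C{\left(-2 \right)} \right)} = \left(- 6 \cdot 0^{2}\right)^{2} = \left(\left(-6\right) 0\right)^{2} = 0^{2} = 0$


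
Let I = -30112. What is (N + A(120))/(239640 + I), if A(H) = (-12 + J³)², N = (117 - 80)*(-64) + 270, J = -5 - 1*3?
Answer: 136239/104764 ≈ 1.3004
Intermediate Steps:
J = -8 (J = -5 - 3 = -8)
N = -2098 (N = 37*(-64) + 270 = -2368 + 270 = -2098)
A(H) = 274576 (A(H) = (-12 + (-8)³)² = (-12 - 512)² = (-524)² = 274576)
(N + A(120))/(239640 + I) = (-2098 + 274576)/(239640 - 30112) = 272478/209528 = 272478*(1/209528) = 136239/104764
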